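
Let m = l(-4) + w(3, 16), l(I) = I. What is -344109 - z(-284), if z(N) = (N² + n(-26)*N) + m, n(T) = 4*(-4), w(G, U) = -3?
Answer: -429302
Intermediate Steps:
n(T) = -16
m = -7 (m = -4 - 3 = -7)
z(N) = -7 + N² - 16*N (z(N) = (N² - 16*N) - 7 = -7 + N² - 16*N)
-344109 - z(-284) = -344109 - (-7 + (-284)² - 16*(-284)) = -344109 - (-7 + 80656 + 4544) = -344109 - 1*85193 = -344109 - 85193 = -429302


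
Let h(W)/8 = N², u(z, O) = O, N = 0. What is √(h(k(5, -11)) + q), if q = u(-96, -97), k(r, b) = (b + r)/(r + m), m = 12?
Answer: I*√97 ≈ 9.8489*I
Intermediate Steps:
k(r, b) = (b + r)/(12 + r) (k(r, b) = (b + r)/(r + 12) = (b + r)/(12 + r))
h(W) = 0 (h(W) = 8*0² = 8*0 = 0)
q = -97
√(h(k(5, -11)) + q) = √(0 - 97) = √(-97) = I*√97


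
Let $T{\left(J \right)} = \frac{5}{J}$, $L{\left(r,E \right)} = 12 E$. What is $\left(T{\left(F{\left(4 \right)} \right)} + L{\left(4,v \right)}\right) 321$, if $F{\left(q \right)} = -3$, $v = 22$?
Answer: $84209$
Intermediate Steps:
$\left(T{\left(F{\left(4 \right)} \right)} + L{\left(4,v \right)}\right) 321 = \left(\frac{5}{-3} + 12 \cdot 22\right) 321 = \left(5 \left(- \frac{1}{3}\right) + 264\right) 321 = \left(- \frac{5}{3} + 264\right) 321 = \frac{787}{3} \cdot 321 = 84209$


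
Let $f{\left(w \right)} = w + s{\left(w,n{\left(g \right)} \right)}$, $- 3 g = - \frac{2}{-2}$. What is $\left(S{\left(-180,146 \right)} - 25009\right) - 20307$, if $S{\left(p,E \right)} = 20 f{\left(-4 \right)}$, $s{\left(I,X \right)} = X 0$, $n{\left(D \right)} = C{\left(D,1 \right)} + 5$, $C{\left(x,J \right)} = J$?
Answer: $-45396$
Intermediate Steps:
$g = - \frac{1}{3}$ ($g = - \frac{\left(-2\right) \frac{1}{-2}}{3} = - \frac{\left(-2\right) \left(- \frac{1}{2}\right)}{3} = \left(- \frac{1}{3}\right) 1 = - \frac{1}{3} \approx -0.33333$)
$n{\left(D \right)} = 6$ ($n{\left(D \right)} = 1 + 5 = 6$)
$s{\left(I,X \right)} = 0$
$f{\left(w \right)} = w$ ($f{\left(w \right)} = w + 0 = w$)
$S{\left(p,E \right)} = -80$ ($S{\left(p,E \right)} = 20 \left(-4\right) = -80$)
$\left(S{\left(-180,146 \right)} - 25009\right) - 20307 = \left(-80 - 25009\right) - 20307 = -25089 - 20307 = -45396$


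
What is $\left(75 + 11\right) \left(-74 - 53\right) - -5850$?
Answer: $-5072$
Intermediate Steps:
$\left(75 + 11\right) \left(-74 - 53\right) - -5850 = 86 \left(-127\right) + 5850 = -10922 + 5850 = -5072$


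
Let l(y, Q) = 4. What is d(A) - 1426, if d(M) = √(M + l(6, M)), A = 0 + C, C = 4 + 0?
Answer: -1426 + 2*√2 ≈ -1423.2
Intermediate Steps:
C = 4
A = 4 (A = 0 + 4 = 4)
d(M) = √(4 + M) (d(M) = √(M + 4) = √(4 + M))
d(A) - 1426 = √(4 + 4) - 1426 = √8 - 1426 = 2*√2 - 1426 = -1426 + 2*√2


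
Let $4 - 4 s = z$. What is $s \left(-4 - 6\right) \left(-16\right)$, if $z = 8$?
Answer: $-160$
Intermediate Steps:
$s = -1$ ($s = 1 - 2 = -1$)
$s \left(-4 - 6\right) \left(-16\right) = - (-4 - 6) \left(-16\right) = \left(-1\right) \left(-10\right) \left(-16\right) = 10 \left(-16\right) = -160$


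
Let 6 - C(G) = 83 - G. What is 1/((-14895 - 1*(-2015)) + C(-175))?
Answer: -1/13132 ≈ -7.6150e-5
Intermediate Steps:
C(G) = -77 + G (C(G) = 6 - (83 - G) = 6 + (-83 + G) = -77 + G)
1/((-14895 - 1*(-2015)) + C(-175)) = 1/((-14895 - 1*(-2015)) + (-77 - 175)) = 1/((-14895 + 2015) - 252) = 1/(-12880 - 252) = 1/(-13132) = -1/13132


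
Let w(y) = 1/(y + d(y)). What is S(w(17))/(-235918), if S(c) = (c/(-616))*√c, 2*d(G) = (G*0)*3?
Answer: √17/41999066032 ≈ 9.8171e-11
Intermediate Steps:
d(G) = 0 (d(G) = ((G*0)*3)/2 = (0*3)/2 = (½)*0 = 0)
w(y) = 1/y (w(y) = 1/(y + 0) = 1/y)
S(c) = -c^(3/2)/616 (S(c) = (c*(-1/616))*√c = (-c/616)*√c = -c^(3/2)/616)
S(w(17))/(-235918) = -√17/289/616/(-235918) = -√17/178024*(-1/235918) = √17/41999066032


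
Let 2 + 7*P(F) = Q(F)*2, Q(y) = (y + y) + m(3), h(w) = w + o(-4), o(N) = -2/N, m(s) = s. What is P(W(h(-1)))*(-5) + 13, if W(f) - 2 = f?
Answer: 41/7 ≈ 5.8571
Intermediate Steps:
h(w) = ½ + w (h(w) = w - 2/(-4) = w - 2*(-¼) = w + ½ = ½ + w)
W(f) = 2 + f
Q(y) = 3 + 2*y (Q(y) = (y + y) + 3 = 2*y + 3 = 3 + 2*y)
P(F) = 4/7 + 4*F/7 (P(F) = -2/7 + ((3 + 2*F)*2)/7 = -2/7 + (6 + 4*F)/7 = -2/7 + (6/7 + 4*F/7) = 4/7 + 4*F/7)
P(W(h(-1)))*(-5) + 13 = (4/7 + 4*(2 + (½ - 1))/7)*(-5) + 13 = (4/7 + 4*(2 - ½)/7)*(-5) + 13 = (4/7 + (4/7)*(3/2))*(-5) + 13 = (4/7 + 6/7)*(-5) + 13 = (10/7)*(-5) + 13 = -50/7 + 13 = 41/7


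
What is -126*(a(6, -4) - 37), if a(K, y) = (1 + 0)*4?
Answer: 4158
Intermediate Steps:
a(K, y) = 4 (a(K, y) = 1*4 = 4)
-126*(a(6, -4) - 37) = -126*(4 - 37) = -126*(-33) = 4158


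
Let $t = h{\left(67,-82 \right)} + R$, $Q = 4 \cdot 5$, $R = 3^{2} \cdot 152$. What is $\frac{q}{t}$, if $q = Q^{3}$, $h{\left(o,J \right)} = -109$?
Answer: $\frac{8000}{1259} \approx 6.3542$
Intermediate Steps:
$R = 1368$ ($R = 9 \cdot 152 = 1368$)
$Q = 20$
$q = 8000$ ($q = 20^{3} = 8000$)
$t = 1259$ ($t = -109 + 1368 = 1259$)
$\frac{q}{t} = \frac{8000}{1259}$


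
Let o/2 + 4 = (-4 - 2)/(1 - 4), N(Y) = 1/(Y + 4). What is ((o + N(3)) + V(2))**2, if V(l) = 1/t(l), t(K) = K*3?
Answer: 24025/1764 ≈ 13.620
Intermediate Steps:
t(K) = 3*K
N(Y) = 1/(4 + Y)
o = -4 (o = -8 + 2*((-4 - 2)/(1 - 4)) = -8 + 2*(-6/(-3)) = -8 + 2*(-6*(-1/3)) = -8 + 2*2 = -8 + 4 = -4)
V(l) = 1/(3*l)
((o + N(3)) + V(2))**2 = ((-4 + 1/(4 + 3)) + (1/3)/2)**2 = ((-4 + 1/7) + (1/3)*(1/2))**2 = ((-4 + 1/7) + 1/6)**2 = (-27/7 + 1/6)**2 = (-155/42)**2 = 24025/1764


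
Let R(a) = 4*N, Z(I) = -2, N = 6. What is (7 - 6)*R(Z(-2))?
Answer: 24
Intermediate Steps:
R(a) = 24 (R(a) = 4*6 = 24)
(7 - 6)*R(Z(-2)) = (7 - 6)*24 = 1*24 = 24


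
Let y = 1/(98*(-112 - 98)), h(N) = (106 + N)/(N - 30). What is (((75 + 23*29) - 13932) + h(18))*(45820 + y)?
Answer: -37342776695999/61740 ≈ -6.0484e+8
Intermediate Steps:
h(N) = (106 + N)/(-30 + N)
y = -1/20580 (y = 1/(98*(-210)) = 1/(-20580) = -1/20580 ≈ -4.8591e-5)
(((75 + 23*29) - 13932) + h(18))*(45820 + y) = (((75 + 23*29) - 13932) + (106 + 18)/(-30 + 18))*(45820 - 1/20580) = (((75 + 667) - 13932) + 124/(-12))*(942975599/20580) = ((742 - 13932) - 1/12*124)*(942975599/20580) = (-13190 - 31/3)*(942975599/20580) = -39601/3*942975599/20580 = -37342776695999/61740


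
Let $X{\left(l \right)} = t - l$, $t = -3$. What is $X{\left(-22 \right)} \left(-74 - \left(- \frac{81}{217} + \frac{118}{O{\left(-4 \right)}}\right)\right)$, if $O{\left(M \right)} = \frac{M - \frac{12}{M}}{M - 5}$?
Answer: $- \frac{4682189}{217} \approx -21577.0$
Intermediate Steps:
$O{\left(M \right)} = \frac{M - \frac{12}{M}}{-5 + M}$
$X{\left(l \right)} = -3 - l$
$X{\left(-22 \right)} \left(-74 - \left(- \frac{81}{217} + \frac{118}{O{\left(-4 \right)}}\right)\right) = \left(-3 - -22\right) \left(-74 - \left(- \frac{81}{217} + 118 \left(- \frac{4 \left(-5 - 4\right)}{-12 + \left(-4\right)^{2}}\right)\right)\right) = \left(-3 + 22\right) \left(-74 - \left(- \frac{81}{217} + \frac{118}{\left(- \frac{1}{4}\right) \frac{1}{-9} \left(-12 + 16\right)}\right)\right) = 19 \left(-74 + \left(\frac{81}{217} - \frac{118}{\left(- \frac{1}{4}\right) \left(- \frac{1}{9}\right) 4}\right)\right) = 19 \left(-74 + \left(\frac{81}{217} - 118 \frac{1}{\frac{1}{9}}\right)\right) = 19 \left(-74 + \left(\frac{81}{217} - 1062\right)\right) = 19 \left(-74 - \frac{230373}{217}\right) = 19 \left(- \frac{246431}{217}\right) = - \frac{4682189}{217}$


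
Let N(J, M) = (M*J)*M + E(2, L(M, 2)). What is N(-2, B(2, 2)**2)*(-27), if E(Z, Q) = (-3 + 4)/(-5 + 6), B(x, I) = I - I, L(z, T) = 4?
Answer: -27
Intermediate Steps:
B(x, I) = 0
E(Z, Q) = 1 (E(Z, Q) = 1/1 = 1*1 = 1)
N(J, M) = 1 + J*M**2 (N(J, M) = (M*J)*M + 1 = (J*M)*M + 1 = J*M**2 + 1 = 1 + J*M**2)
N(-2, B(2, 2)**2)*(-27) = (1 - 2*(0**2)**2)*(-27) = (1 - 2*0**2)*(-27) = (1 - 2*0)*(-27) = (1 + 0)*(-27) = 1*(-27) = -27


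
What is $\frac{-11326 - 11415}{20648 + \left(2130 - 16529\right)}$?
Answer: $- \frac{22741}{6249} \approx -3.6391$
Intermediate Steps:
$\frac{-11326 - 11415}{20648 + \left(2130 - 16529\right)} = - \frac{22741}{20648 + \left(2130 - 16529\right)} = - \frac{22741}{20648 - 14399} = - \frac{22741}{6249}$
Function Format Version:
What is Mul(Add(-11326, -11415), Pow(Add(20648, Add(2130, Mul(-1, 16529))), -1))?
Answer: Rational(-22741, 6249) ≈ -3.6391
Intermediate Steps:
Mul(Add(-11326, -11415), Pow(Add(20648, Add(2130, Mul(-1, 16529))), -1)) = Mul(-22741, Pow(Add(20648, Add(2130, -16529)), -1)) = Mul(-22741, Pow(Add(20648, -14399), -1)) = Mul(-22741, Pow(6249, -1)) = Mul(-22741, Rational(1, 6249)) = Rational(-22741, 6249)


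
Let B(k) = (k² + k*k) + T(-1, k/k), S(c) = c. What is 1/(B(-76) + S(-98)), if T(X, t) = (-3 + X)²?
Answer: 1/11470 ≈ 8.7184e-5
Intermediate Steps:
B(k) = 16 + 2*k² (B(k) = (k² + k*k) + (-3 - 1)² = (k² + k²) + (-4)² = 2*k² + 16 = 16 + 2*k²)
1/(B(-76) + S(-98)) = 1/((16 + 2*(-76)²) - 98) = 1/((16 + 2*5776) - 98) = 1/((16 + 11552) - 98) = 1/(11568 - 98) = 1/11470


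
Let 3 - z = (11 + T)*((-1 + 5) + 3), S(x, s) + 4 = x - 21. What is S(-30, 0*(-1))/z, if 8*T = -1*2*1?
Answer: 220/289 ≈ 0.76125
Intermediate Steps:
T = -1/4 (T = (-1*2*1)/8 = (-2*1)/8 = (1/8)*(-2) = -1/4 ≈ -0.25000)
S(x, s) = -25 + x (S(x, s) = -4 + (x - 21) = -4 + (-21 + x) = -25 + x)
z = -289/4 (z = 3 - (11 - 1/4)*((-1 + 5) + 3) = 3 - 43*(4 + 3)/4 = 3 - 43*7/4 = 3 - 1*301/4 = 3 - 301/4 = -289/4 ≈ -72.250)
S(-30, 0*(-1))/z = (-25 - 30)/(-289/4) = -55*(-4/289) = 220/289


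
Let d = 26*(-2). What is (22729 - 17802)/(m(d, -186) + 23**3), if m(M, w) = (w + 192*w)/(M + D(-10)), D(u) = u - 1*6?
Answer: 167518/431627 ≈ 0.38811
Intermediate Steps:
D(u) = -6 + u (D(u) = u - 6 = -6 + u)
d = -52
m(M, w) = 193*w/(-16 + M) (m(M, w) = (w + 192*w)/(M + (-6 - 10)) = (193*w)/(M - 16) = (193*w)/(-16 + M) = 193*w/(-16 + M))
(22729 - 17802)/(m(d, -186) + 23**3) = (22729 - 17802)/(193*(-186)/(-16 - 52) + 23**3) = 4927/(193*(-186)/(-68) + 12167) = 4927/(193*(-186)*(-1/68) + 12167) = 4927/(17949/34 + 12167) = 4927/(431627/34) = 4927*(34/431627) = 167518/431627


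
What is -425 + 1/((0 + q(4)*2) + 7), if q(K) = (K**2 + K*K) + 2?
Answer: -31874/75 ≈ -424.99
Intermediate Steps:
q(K) = 2 + 2*K**2 (q(K) = (K**2 + K**2) + 2 = 2*K**2 + 2 = 2 + 2*K**2)
-425 + 1/((0 + q(4)*2) + 7) = -425 + 1/((0 + (2 + 2*4**2)*2) + 7) = -425 + 1/((0 + (2 + 2*16)*2) + 7) = -425 + 1/((0 + (2 + 32)*2) + 7) = -425 + 1/((0 + 34*2) + 7) = -425 + 1/((0 + 68) + 7) = -425 + 1/(68 + 7) = -425 + 1/75 = -31874/75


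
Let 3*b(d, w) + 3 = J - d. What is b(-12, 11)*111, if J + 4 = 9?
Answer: 518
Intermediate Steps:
J = 5 (J = -4 + 9 = 5)
b(d, w) = 2/3 - d/3 (b(d, w) = -1 + (5 - d)/3 = -1 + (5/3 - d/3) = 2/3 - d/3)
b(-12, 11)*111 = (2/3 - 1/3*(-12))*111 = (2/3 + 4)*111 = (14/3)*111 = 518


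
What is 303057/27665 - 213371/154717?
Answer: 40985161154/4280245805 ≈ 9.5754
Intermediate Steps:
303057/27665 - 213371/154717 = 40985161154/4280245805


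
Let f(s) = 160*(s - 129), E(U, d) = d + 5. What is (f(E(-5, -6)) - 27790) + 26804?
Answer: -21786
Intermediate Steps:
E(U, d) = 5 + d
f(s) = -20640 + 160*s (f(s) = 160*(-129 + s) = -20640 + 160*s)
(f(E(-5, -6)) - 27790) + 26804 = ((-20640 + 160*(5 - 6)) - 27790) + 26804 = ((-20640 + 160*(-1)) - 27790) + 26804 = ((-20640 - 160) - 27790) + 26804 = (-20800 - 27790) + 26804 = -48590 + 26804 = -21786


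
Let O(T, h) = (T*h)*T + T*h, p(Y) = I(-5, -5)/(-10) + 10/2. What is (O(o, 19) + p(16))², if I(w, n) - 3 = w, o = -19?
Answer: 1057290256/25 ≈ 4.2292e+7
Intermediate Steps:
I(w, n) = 3 + w
p(Y) = 26/5 (p(Y) = (3 - 5)/(-10) + 10/2 = -2*(-⅒) + 10*(½) = ⅕ + 5 = 26/5)
O(T, h) = T*h + h*T² (O(T, h) = h*T² + T*h = T*h + h*T²)
(O(o, 19) + p(16))² = (-19*19*(1 - 19) + 26/5)² = (-19*19*(-18) + 26/5)² = (6498 + 26/5)² = (32516/5)² = 1057290256/25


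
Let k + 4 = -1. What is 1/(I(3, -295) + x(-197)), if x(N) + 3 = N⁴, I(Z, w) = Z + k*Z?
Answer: 1/1506138466 ≈ 6.6395e-10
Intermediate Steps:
k = -5 (k = -4 - 1 = -5)
I(Z, w) = -4*Z (I(Z, w) = Z - 5*Z = -4*Z)
x(N) = -3 + N⁴
1/(I(3, -295) + x(-197)) = 1/(-4*3 + (-3 + (-197)⁴)) = 1/(-12 + (-3 + 1506138481)) = 1/(-12 + 1506138478) = 1/1506138466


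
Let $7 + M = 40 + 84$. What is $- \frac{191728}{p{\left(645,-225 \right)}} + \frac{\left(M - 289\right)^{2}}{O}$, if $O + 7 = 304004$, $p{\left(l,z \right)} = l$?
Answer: $- \frac{58265655136}{196078065} \approx -297.16$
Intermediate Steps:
$O = 303997$ ($O = -7 + 304004 = 303997$)
$M = 117$ ($M = -7 + \left(40 + 84\right) = -7 + 124 = 117$)
$- \frac{191728}{p{\left(645,-225 \right)}} + \frac{\left(M - 289\right)^{2}}{O} = - \frac{191728}{645} + \frac{\left(117 - 289\right)^{2}}{303997} = \left(-191728\right) \frac{1}{645} + \left(-172\right)^{2} \cdot \frac{1}{303997} = - \frac{191728}{645} + 29584 \cdot \frac{1}{303997} = - \frac{191728}{645} + \frac{29584}{303997} = - \frac{58265655136}{196078065}$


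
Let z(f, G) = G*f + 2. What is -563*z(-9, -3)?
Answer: -16327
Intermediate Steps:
z(f, G) = 2 + G*f
-563*z(-9, -3) = -563*(2 - 3*(-9)) = -563*(2 + 27) = -563*29 = -16327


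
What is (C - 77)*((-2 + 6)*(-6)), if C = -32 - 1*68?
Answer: 4248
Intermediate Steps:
C = -100 (C = -32 - 68 = -100)
(C - 77)*((-2 + 6)*(-6)) = (-100 - 77)*((-2 + 6)*(-6)) = -708*(-6) = -177*(-24) = 4248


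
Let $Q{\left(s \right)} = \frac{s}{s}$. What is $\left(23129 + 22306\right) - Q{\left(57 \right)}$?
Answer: $45434$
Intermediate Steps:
$Q{\left(s \right)} = 1$
$\left(23129 + 22306\right) - Q{\left(57 \right)} = \left(23129 + 22306\right) - 1 = 45435 - 1 = 45434$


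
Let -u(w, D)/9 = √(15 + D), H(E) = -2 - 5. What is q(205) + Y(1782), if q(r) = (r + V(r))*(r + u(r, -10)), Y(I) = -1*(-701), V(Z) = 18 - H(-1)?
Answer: 47851 - 2070*√5 ≈ 43222.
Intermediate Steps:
H(E) = -7
u(w, D) = -9*√(15 + D)
V(Z) = 25 (V(Z) = 18 - 1*(-7) = 18 + 7 = 25)
Y(I) = 701
q(r) = (25 + r)*(r - 9*√5) (q(r) = (r + 25)*(r - 9*√(15 - 10)) = (25 + r)*(r - 9*√5))
q(205) + Y(1782) = (205² - 225*√5 + 25*205 - 9*205*√5) + 701 = (42025 - 225*√5 + 5125 - 1845*√5) + 701 = (47150 - 2070*√5) + 701 = 47851 - 2070*√5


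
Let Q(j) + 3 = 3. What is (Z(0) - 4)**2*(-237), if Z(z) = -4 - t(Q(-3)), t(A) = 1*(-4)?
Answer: -3792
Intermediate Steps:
Q(j) = 0 (Q(j) = -3 + 3 = 0)
t(A) = -4
Z(z) = 0 (Z(z) = -4 - 1*(-4) = -4 + 4 = 0)
(Z(0) - 4)**2*(-237) = (0 - 4)**2*(-237) = (-4)**2*(-237) = 16*(-237) = -3792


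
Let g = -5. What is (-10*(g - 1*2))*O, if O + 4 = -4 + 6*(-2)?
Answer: -1400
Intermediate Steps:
O = -20 (O = -4 + (-4 + 6*(-2)) = -4 + (-4 - 12) = -4 - 16 = -20)
(-10*(g - 1*2))*O = -10*(-5 - 1*2)*(-20) = -10*(-5 - 2)*(-20) = -10*(-7)*(-20) = 70*(-20) = -1400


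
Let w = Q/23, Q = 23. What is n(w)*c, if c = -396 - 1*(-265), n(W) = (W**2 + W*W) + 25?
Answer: -3537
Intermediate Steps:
w = 1 (w = 23/23 = 23*(1/23) = 1)
n(W) = 25 + 2*W**2 (n(W) = (W**2 + W**2) + 25 = 2*W**2 + 25 = 25 + 2*W**2)
c = -131 (c = -396 + 265 = -131)
n(w)*c = (25 + 2*1**2)*(-131) = (25 + 2*1)*(-131) = (25 + 2)*(-131) = 27*(-131) = -3537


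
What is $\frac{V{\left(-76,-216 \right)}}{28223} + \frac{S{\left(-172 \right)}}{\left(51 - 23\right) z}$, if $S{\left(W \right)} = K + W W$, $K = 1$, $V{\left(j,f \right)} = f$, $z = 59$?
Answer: $\frac{834620623}{46624396} \approx 17.901$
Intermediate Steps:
$S{\left(W \right)} = 1 + W^{2}$ ($S{\left(W \right)} = 1 + W W = 1 + W^{2}$)
$\frac{V{\left(-76,-216 \right)}}{28223} + \frac{S{\left(-172 \right)}}{\left(51 - 23\right) z} = - \frac{216}{28223} + \frac{1 + \left(-172\right)^{2}}{\left(51 - 23\right) 59} = \left(-216\right) \frac{1}{28223} + \frac{1 + 29584}{28 \cdot 59} = - \frac{216}{28223} + \frac{29585}{1652} = \frac{834620623}{46624396}$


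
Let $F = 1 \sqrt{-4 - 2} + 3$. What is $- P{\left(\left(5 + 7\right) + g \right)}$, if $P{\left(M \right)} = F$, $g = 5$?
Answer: $-3 - i \sqrt{6} \approx -3.0 - 2.4495 i$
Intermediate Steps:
$F = 3 + i \sqrt{6}$ ($F = 1 \sqrt{-6} + 3 = 1 i \sqrt{6} + 3 = i \sqrt{6} + 3 = 3 + i \sqrt{6} \approx 3.0 + 2.4495 i$)
$P{\left(M \right)} = 3 + i \sqrt{6}$
$- P{\left(\left(5 + 7\right) + g \right)} = - (3 + i \sqrt{6}) = -3 - i \sqrt{6}$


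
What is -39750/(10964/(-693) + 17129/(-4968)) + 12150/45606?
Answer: 115594257804525/56027434661 ≈ 2063.2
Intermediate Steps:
-39750/(10964/(-693) + 17129/(-4968)) + 12150/45606 = -39750/(10964*(-1/693) + 17129*(-1/4968)) + 12150*(1/45606) = -39750/(-10964/693 - 17129/4968) + 2025/7601 = -39750/(-7371061/382536) + 2025/7601 = -39750*(-382536/7371061) + 2025/7601 = 15205806000/7371061 + 2025/7601 = 115594257804525/56027434661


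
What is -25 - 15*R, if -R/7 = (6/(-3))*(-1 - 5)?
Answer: 1235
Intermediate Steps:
R = -84 (R = -7*6/(-3)*(-1 - 5) = -7*6*(-1/3)*(-6) = -(-14)*(-6) = -7*12 = -84)
-25 - 15*R = -25 - 15*(-84) = -25 + 1260 = 1235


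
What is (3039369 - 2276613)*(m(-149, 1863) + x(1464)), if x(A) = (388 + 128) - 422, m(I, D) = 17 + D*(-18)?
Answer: -25493593788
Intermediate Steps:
m(I, D) = 17 - 18*D
x(A) = 94 (x(A) = 516 - 422 = 94)
(3039369 - 2276613)*(m(-149, 1863) + x(1464)) = (3039369 - 2276613)*((17 - 18*1863) + 94) = 762756*((17 - 33534) + 94) = 762756*(-33517 + 94) = 762756*(-33423) = -25493593788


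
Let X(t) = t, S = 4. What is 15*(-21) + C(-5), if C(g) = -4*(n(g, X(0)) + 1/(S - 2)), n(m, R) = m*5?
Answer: -217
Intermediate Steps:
n(m, R) = 5*m
C(g) = -2 - 20*g (C(g) = -4*(5*g + 1/(4 - 2)) = -4*(5*g + 1/2) = -4*(5*g + ½) = -4*(½ + 5*g) = -2 - 20*g)
15*(-21) + C(-5) = 15*(-21) + (-2 - 20*(-5)) = -315 + (-2 + 100) = -315 + 98 = -217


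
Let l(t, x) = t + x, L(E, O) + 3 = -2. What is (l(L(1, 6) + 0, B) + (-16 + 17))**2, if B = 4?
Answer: 0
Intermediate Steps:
L(E, O) = -5 (L(E, O) = -3 - 2 = -5)
(l(L(1, 6) + 0, B) + (-16 + 17))**2 = (((-5 + 0) + 4) + (-16 + 17))**2 = ((-5 + 4) + 1)**2 = (-1 + 1)**2 = 0**2 = 0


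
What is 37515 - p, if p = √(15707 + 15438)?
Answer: 37515 - √31145 ≈ 37339.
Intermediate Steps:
p = √31145 ≈ 176.48
37515 - p = 37515 - √31145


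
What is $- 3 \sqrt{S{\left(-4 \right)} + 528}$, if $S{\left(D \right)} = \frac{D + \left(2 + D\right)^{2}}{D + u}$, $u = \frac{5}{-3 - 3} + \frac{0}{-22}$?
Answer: $- 12 \sqrt{33} \approx -68.935$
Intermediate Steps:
$u = - \frac{5}{6}$ ($u = \frac{5}{-6} + 0 \left(- \frac{1}{22}\right) = 5 \left(- \frac{1}{6}\right) + 0 = - \frac{5}{6} + 0 = - \frac{5}{6} \approx -0.83333$)
$S{\left(D \right)} = \frac{D + \left(2 + D\right)^{2}}{- \frac{5}{6} + D}$ ($S{\left(D \right)} = \frac{D + \left(2 + D\right)^{2}}{D - \frac{5}{6}} = \frac{D + \left(2 + D\right)^{2}}{- \frac{5}{6} + D}$)
$- 3 \sqrt{S{\left(-4 \right)} + 528} = - 3 \sqrt{\frac{6 \left(-4 + \left(2 - 4\right)^{2}\right)}{-5 + 6 \left(-4\right)} + 528} = - 3 \sqrt{\frac{6 \left(-4 + \left(-2\right)^{2}\right)}{-5 - 24} + 528} = - 3 \sqrt{\frac{6 \left(-4 + 4\right)}{-29} + 528} = - 3 \sqrt{6 \left(- \frac{1}{29}\right) 0 + 528} = - 3 \sqrt{0 + 528} = - 3 \sqrt{528} = - 3 \cdot 4 \sqrt{33} = - 12 \sqrt{33}$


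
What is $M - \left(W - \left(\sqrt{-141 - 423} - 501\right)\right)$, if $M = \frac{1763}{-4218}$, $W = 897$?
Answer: $- \frac{5898527}{4218} + 2 i \sqrt{141} \approx -1398.4 + 23.749 i$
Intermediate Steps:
$M = - \frac{1763}{4218}$ ($M = 1763 \left(- \frac{1}{4218}\right) = - \frac{1763}{4218} \approx -0.41797$)
$M - \left(W - \left(\sqrt{-141 - 423} - 501\right)\right) = - \frac{1763}{4218} - \left(897 - \left(\sqrt{-141 - 423} - 501\right)\right) = - \frac{1763}{4218} - \left(897 - \left(\sqrt{-564} - 501\right)\right) = - \frac{1763}{4218} - \left(897 - \left(2 i \sqrt{141} - 501\right)\right) = - \frac{1763}{4218} - \left(897 - \left(-501 + 2 i \sqrt{141}\right)\right) = - \frac{1763}{4218} - \left(897 + \left(501 - 2 i \sqrt{141}\right)\right) = - \frac{1763}{4218} - \left(1398 - 2 i \sqrt{141}\right) = - \frac{5898527}{4218} + 2 i \sqrt{141}$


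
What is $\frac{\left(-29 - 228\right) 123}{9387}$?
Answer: $- \frac{10537}{3129} \approx -3.3675$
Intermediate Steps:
$\frac{\left(-29 - 228\right) 123}{9387} = \left(-29 - 228\right) 123 \cdot \frac{1}{9387} = \left(-257\right) 123 \cdot \frac{1}{9387} = \left(-31611\right) \frac{1}{9387} = - \frac{10537}{3129}$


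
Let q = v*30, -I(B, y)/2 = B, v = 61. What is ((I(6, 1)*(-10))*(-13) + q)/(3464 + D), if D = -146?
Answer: 45/553 ≈ 0.081374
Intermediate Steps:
I(B, y) = -2*B
q = 1830 (q = 61*30 = 1830)
((I(6, 1)*(-10))*(-13) + q)/(3464 + D) = ((-2*6*(-10))*(-13) + 1830)/(3464 - 146) = (-12*(-10)*(-13) + 1830)/3318 = (120*(-13) + 1830)*(1/3318) = (-1560 + 1830)*(1/3318) = 270*(1/3318) = 45/553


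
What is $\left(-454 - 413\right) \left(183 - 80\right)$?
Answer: $-89301$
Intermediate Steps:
$\left(-454 - 413\right) \left(183 - 80\right) = \left(-867\right) 103 = -89301$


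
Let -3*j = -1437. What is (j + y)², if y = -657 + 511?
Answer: 110889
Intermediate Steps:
j = 479 (j = -⅓*(-1437) = 479)
y = -146
(j + y)² = (479 - 146)² = 333² = 110889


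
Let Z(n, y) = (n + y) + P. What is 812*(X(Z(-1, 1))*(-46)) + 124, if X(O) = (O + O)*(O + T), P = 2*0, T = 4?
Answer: 124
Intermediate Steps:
P = 0
Z(n, y) = n + y (Z(n, y) = (n + y) + 0 = n + y)
X(O) = 2*O*(4 + O) (X(O) = (O + O)*(O + 4) = (2*O)*(4 + O) = 2*O*(4 + O))
812*(X(Z(-1, 1))*(-46)) + 124 = 812*((2*(-1 + 1)*(4 + (-1 + 1)))*(-46)) + 124 = 812*((2*0*(4 + 0))*(-46)) + 124 = 812*((2*0*4)*(-46)) + 124 = 812*(0*(-46)) + 124 = 812*0 + 124 = 0 + 124 = 124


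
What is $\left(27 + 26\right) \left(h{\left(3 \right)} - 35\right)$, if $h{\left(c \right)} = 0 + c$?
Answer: $-1696$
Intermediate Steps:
$h{\left(c \right)} = c$
$\left(27 + 26\right) \left(h{\left(3 \right)} - 35\right) = \left(27 + 26\right) \left(3 - 35\right) = 53 \left(3 - 35\right) = 53 \left(-32\right) = -1696$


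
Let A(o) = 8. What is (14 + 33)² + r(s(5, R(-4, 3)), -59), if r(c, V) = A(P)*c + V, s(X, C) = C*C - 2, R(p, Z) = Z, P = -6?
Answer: 2206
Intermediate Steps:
s(X, C) = -2 + C² (s(X, C) = C² - 2 = -2 + C²)
r(c, V) = V + 8*c (r(c, V) = 8*c + V = V + 8*c)
(14 + 33)² + r(s(5, R(-4, 3)), -59) = (14 + 33)² + (-59 + 8*(-2 + 3²)) = 47² + (-59 + 8*(-2 + 9)) = 2209 + (-59 + 8*7) = 2209 + (-59 + 56) = 2209 - 3 = 2206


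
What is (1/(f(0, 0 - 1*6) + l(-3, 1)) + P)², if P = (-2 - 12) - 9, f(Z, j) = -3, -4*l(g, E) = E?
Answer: 91809/169 ≈ 543.25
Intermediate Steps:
l(g, E) = -E/4
P = -23 (P = -14 - 9 = -23)
(1/(f(0, 0 - 1*6) + l(-3, 1)) + P)² = (1/(-3 - ¼*1) - 23)² = (1/(-3 - ¼) - 23)² = (1/(-13/4) - 23)² = (-4/13 - 23)² = (-303/13)² = 91809/169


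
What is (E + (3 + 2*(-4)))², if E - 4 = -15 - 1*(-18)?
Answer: 4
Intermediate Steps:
E = 7 (E = 4 + (-15 - 1*(-18)) = 4 + (-15 + 18) = 4 + 3 = 7)
(E + (3 + 2*(-4)))² = (7 + (3 + 2*(-4)))² = (7 + (3 - 8))² = (7 - 5)² = 2² = 4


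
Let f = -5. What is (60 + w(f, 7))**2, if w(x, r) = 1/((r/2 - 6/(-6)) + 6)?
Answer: 1592644/441 ≈ 3611.4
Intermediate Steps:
w(x, r) = 1/(7 + r/2) (w(x, r) = 1/((r*(1/2) - 6*(-1/6)) + 6) = 1/((r/2 + 1) + 6) = 1/((1 + r/2) + 6) = 1/(7 + r/2))
(60 + w(f, 7))**2 = (60 + 2/(14 + 7))**2 = (60 + 2/21)**2 = (1262/21)**2 = 1592644/441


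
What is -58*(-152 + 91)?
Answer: 3538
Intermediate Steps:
-58*(-152 + 91) = -58*(-61) = 3538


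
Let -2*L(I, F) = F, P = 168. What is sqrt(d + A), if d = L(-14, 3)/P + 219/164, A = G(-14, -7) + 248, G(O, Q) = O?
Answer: sqrt(310137653)/1148 ≈ 15.340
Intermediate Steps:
L(I, F) = -F/2
A = 234 (A = -14 + 248 = 234)
d = 6091/4592 (d = -1/2*3/168 + 219/164 = -3/2*1/168 + 219*(1/164) = -1/112 + 219/164 = 6091/4592 ≈ 1.3264)
sqrt(d + A) = sqrt(6091/4592 + 234) = sqrt(1080619/4592) = sqrt(310137653)/1148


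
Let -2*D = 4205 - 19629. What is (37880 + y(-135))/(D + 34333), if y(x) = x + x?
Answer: 7522/8409 ≈ 0.89452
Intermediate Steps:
y(x) = 2*x
D = 7712 (D = -(4205 - 19629)/2 = -½*(-15424) = 7712)
(37880 + y(-135))/(D + 34333) = (37880 + 2*(-135))/(7712 + 34333) = (37880 - 270)/42045 = 37610*(1/42045) = 7522/8409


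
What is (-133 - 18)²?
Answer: 22801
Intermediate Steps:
(-133 - 18)² = (-151)² = 22801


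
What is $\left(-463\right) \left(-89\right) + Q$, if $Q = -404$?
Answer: $40803$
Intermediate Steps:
$\left(-463\right) \left(-89\right) + Q = \left(-463\right) \left(-89\right) - 404 = 41207 - 404 = 40803$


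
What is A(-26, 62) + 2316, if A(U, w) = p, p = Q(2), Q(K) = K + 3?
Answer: 2321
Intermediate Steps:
Q(K) = 3 + K
p = 5 (p = 3 + 2 = 5)
A(U, w) = 5
A(-26, 62) + 2316 = 5 + 2316 = 2321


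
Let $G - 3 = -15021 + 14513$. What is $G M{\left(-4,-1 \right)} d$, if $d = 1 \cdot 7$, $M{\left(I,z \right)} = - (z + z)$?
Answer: $-7070$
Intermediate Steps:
$M{\left(I,z \right)} = - 2 z$
$d = 7$
$G = -505$ ($G = 3 + \left(-15021 + 14513\right) = 3 - 508 = -505$)
$G M{\left(-4,-1 \right)} d = - 505 \left(-2\right) \left(-1\right) 7 = - 505 \cdot 2 \cdot 7 = \left(-505\right) 14 = -7070$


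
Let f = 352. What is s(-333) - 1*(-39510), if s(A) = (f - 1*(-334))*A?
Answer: -188928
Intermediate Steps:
s(A) = 686*A (s(A) = (352 - 1*(-334))*A = (352 + 334)*A = 686*A)
s(-333) - 1*(-39510) = 686*(-333) - 1*(-39510) = -228438 + 39510 = -188928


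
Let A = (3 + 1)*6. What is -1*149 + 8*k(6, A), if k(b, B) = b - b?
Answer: -149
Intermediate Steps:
A = 24 (A = 4*6 = 24)
k(b, B) = 0
-1*149 + 8*k(6, A) = -1*149 + 8*0 = -149 + 0 = -149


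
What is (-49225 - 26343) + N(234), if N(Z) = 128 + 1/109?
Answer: -8222959/109 ≈ -75440.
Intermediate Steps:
N(Z) = 13953/109 (N(Z) = 128 + 1/109 = 13953/109)
(-49225 - 26343) + N(234) = (-49225 - 26343) + 13953/109 = -75568 + 13953/109 = -8222959/109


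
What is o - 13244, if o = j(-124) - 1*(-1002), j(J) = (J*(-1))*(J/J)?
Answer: -12118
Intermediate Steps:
j(J) = -J (j(J) = -J*1 = -J)
o = 1126 (o = -1*(-124) - 1*(-1002) = 124 + 1002 = 1126)
o - 13244 = 1126 - 13244 = -12118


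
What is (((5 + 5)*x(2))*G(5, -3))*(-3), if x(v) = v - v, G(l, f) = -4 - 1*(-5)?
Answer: 0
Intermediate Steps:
G(l, f) = 1 (G(l, f) = -4 + 5 = 1)
x(v) = 0
(((5 + 5)*x(2))*G(5, -3))*(-3) = (((5 + 5)*0)*1)*(-3) = ((10*0)*1)*(-3) = (0*1)*(-3) = 0*(-3) = 0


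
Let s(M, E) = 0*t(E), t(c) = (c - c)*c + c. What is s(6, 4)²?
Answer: 0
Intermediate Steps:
t(c) = c (t(c) = 0*c + c = 0 + c = c)
s(M, E) = 0 (s(M, E) = 0*E = 0)
s(6, 4)² = 0² = 0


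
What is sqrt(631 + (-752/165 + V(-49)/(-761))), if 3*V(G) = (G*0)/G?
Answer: sqrt(17054895)/165 ≈ 25.029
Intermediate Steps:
V(G) = 0 (V(G) = ((G*0)/G)/3 = (0/G)/3 = (1/3)*0 = 0)
sqrt(631 + (-752/165 + V(-49)/(-761))) = sqrt(631 + (-752/165 + 0/(-761))) = sqrt(631 + (-752*1/165 + 0*(-1/761))) = sqrt(631 + (-752/165 + 0)) = sqrt(631 - 752/165) = sqrt(103363/165) = sqrt(17054895)/165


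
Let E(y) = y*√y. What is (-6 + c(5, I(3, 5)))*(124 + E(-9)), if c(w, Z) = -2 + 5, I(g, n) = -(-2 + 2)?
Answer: -372 + 81*I ≈ -372.0 + 81.0*I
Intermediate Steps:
I(g, n) = 0 (I(g, n) = -1*0 = 0)
c(w, Z) = 3
E(y) = y^(3/2)
(-6 + c(5, I(3, 5)))*(124 + E(-9)) = (-6 + 3)*(124 + (-9)^(3/2)) = -3*(124 - 27*I) = -372 + 81*I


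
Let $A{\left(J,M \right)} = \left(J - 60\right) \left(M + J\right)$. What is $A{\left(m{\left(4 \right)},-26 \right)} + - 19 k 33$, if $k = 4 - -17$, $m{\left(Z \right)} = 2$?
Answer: $-11775$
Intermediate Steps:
$A{\left(J,M \right)} = \left(-60 + J\right) \left(J + M\right)$
$k = 21$ ($k = 4 + 17 = 21$)
$A{\left(m{\left(4 \right)},-26 \right)} + - 19 k 33 = \left(2^{2} - 120 - -1560 + 2 \left(-26\right)\right) + \left(-19\right) 21 \cdot 33 = \left(4 - 120 + 1560 - 52\right) - 13167 = 1392 - 13167 = -11775$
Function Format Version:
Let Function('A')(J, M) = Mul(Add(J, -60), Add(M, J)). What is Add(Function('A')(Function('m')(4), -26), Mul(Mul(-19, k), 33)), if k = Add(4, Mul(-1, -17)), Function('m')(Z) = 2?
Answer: -11775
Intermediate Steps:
Function('A')(J, M) = Mul(Add(-60, J), Add(J, M))
k = 21 (k = Add(4, 17) = 21)
Add(Function('A')(Function('m')(4), -26), Mul(Mul(-19, k), 33)) = Add(Add(Pow(2, 2), Mul(-60, 2), Mul(-60, -26), Mul(2, -26)), Mul(Mul(-19, 21), 33)) = Add(Add(4, -120, 1560, -52), Mul(-399, 33)) = Add(1392, -13167) = -11775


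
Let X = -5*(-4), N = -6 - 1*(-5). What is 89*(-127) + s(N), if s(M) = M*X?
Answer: -11323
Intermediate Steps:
N = -1 (N = -6 + 5 = -1)
X = 20
s(M) = 20*M (s(M) = M*20 = 20*M)
89*(-127) + s(N) = 89*(-127) + 20*(-1) = -11303 - 20 = -11323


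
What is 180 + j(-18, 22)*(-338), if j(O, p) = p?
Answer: -7256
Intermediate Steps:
180 + j(-18, 22)*(-338) = 180 + 22*(-338) = 180 - 7436 = -7256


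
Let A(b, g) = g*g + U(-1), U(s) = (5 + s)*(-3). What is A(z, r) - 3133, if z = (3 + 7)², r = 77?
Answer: 2784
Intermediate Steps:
U(s) = -15 - 3*s
z = 100 (z = 10² = 100)
A(b, g) = -12 + g² (A(b, g) = g*g + (-15 - 3*(-1)) = g² + (-15 + 3) = g² - 12 = -12 + g²)
A(z, r) - 3133 = (-12 + 77²) - 3133 = (-12 + 5929) - 3133 = 5917 - 3133 = 2784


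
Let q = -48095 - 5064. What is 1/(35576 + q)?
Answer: -1/17583 ≈ -5.6873e-5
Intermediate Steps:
q = -53159
1/(35576 + q) = 1/(35576 - 53159) = 1/(-17583) = -1/17583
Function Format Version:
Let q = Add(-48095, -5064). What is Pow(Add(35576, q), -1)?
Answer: Rational(-1, 17583) ≈ -5.6873e-5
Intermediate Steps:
q = -53159
Pow(Add(35576, q), -1) = Pow(Add(35576, -53159), -1) = Pow(-17583, -1) = Rational(-1, 17583)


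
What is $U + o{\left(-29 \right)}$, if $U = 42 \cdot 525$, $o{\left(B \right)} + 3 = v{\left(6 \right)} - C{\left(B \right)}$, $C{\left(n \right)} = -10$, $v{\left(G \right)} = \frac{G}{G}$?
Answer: $22058$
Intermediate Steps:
$v{\left(G \right)} = 1$
$o{\left(B \right)} = 8$ ($o{\left(B \right)} = -3 + \left(1 - -10\right) = -3 + \left(1 + 10\right) = -3 + 11 = 8$)
$U = 22050$
$U + o{\left(-29 \right)} = 22050 + 8 = 22058$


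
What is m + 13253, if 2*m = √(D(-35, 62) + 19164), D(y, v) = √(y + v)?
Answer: 13253 + √(19164 + 3*√3)/2 ≈ 13322.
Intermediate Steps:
D(y, v) = √(v + y)
m = √(19164 + 3*√3)/2 (m = √(√(62 - 35) + 19164)/2 = √(√27 + 19164)/2 = √(3*√3 + 19164)/2 = √(19164 + 3*√3)/2 ≈ 69.226)
m + 13253 = √(19164 + 3*√3)/2 + 13253 = 13253 + √(19164 + 3*√3)/2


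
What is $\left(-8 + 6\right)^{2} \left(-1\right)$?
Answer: $-4$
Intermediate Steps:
$\left(-8 + 6\right)^{2} \left(-1\right) = \left(-2\right)^{2} \left(-1\right) = 4 \left(-1\right) = -4$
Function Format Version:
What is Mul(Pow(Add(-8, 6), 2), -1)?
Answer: -4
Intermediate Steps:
Mul(Pow(Add(-8, 6), 2), -1) = Mul(Pow(-2, 2), -1) = Mul(4, -1) = -4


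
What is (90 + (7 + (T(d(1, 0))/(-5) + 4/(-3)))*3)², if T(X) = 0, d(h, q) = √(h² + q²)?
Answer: 11449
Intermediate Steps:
(90 + (7 + (T(d(1, 0))/(-5) + 4/(-3)))*3)² = (90 + (7 + (0/(-5) + 4/(-3)))*3)² = (90 + (7 + (0*(-⅕) + 4*(-⅓)))*3)² = (90 + (7 + (0 - 4/3))*3)² = (90 + (7 - 4/3)*3)² = (90 + (17/3)*3)² = (90 + 17)² = 107² = 11449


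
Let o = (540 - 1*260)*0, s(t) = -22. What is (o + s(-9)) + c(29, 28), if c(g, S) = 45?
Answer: 23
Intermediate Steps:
o = 0 (o = (540 - 260)*0 = 280*0 = 0)
(o + s(-9)) + c(29, 28) = (0 - 22) + 45 = -22 + 45 = 23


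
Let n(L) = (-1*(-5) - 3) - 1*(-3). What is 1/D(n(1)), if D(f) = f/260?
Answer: 52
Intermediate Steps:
n(L) = 5 (n(L) = (5 - 3) + 3 = 2 + 3 = 5)
D(f) = f/260 (D(f) = f*(1/260) = f/260)
1/D(n(1)) = 1/((1/260)*5) = 1/(1/52) = 52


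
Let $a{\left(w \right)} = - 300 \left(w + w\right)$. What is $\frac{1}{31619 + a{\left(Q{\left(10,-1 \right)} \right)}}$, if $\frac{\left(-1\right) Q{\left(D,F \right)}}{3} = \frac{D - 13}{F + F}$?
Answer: $\frac{1}{34319} \approx 2.9138 \cdot 10^{-5}$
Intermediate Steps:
$Q{\left(D,F \right)} = - \frac{3 \left(-13 + D\right)}{2 F}$ ($Q{\left(D,F \right)} = - 3 \frac{D - 13}{F + F} = - 3 \frac{-13 + D}{2 F} = - \frac{3 \left(-13 + D\right)}{2 F}$)
$a{\left(w \right)} = - 600 w$ ($a{\left(w \right)} = - 300 \cdot 2 w = - 600 w$)
$\frac{1}{31619 + a{\left(Q{\left(10,-1 \right)} \right)}} = \frac{1}{31619 - 600 \frac{3 \left(13 - 10\right)}{2 \left(-1\right)}} = \frac{1}{31619 - 600 \cdot \frac{3}{2} \left(-1\right) \left(13 - 10\right)} = \frac{1}{31619 - 600 \cdot \frac{3}{2} \left(-1\right) 3} = \frac{1}{31619 - -2700} = \frac{1}{31619 + 2700} = \frac{1}{34319}$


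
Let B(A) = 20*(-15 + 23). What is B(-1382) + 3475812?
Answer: 3475972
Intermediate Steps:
B(A) = 160 (B(A) = 20*8 = 160)
B(-1382) + 3475812 = 160 + 3475812 = 3475972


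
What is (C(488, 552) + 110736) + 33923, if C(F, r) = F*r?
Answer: 414035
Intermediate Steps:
(C(488, 552) + 110736) + 33923 = (488*552 + 110736) + 33923 = (269376 + 110736) + 33923 = 380112 + 33923 = 414035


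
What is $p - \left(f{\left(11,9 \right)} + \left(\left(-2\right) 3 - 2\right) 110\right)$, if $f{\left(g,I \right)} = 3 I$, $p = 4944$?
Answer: $5797$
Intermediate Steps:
$p - \left(f{\left(11,9 \right)} + \left(\left(-2\right) 3 - 2\right) 110\right) = 4944 - \left(3 \cdot 9 + \left(\left(-2\right) 3 - 2\right) 110\right) = 4944 - \left(27 + \left(-6 - 2\right) 110\right) = 4944 - \left(27 - 880\right) = 4944 - -853 = 4944 + 853 = 5797$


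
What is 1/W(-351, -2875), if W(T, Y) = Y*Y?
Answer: 1/8265625 ≈ 1.2098e-7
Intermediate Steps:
W(T, Y) = Y**2
1/W(-351, -2875) = 1/((-2875)**2) = 1/8265625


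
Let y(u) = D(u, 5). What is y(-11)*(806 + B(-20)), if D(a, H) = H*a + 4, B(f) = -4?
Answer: -40902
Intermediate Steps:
D(a, H) = 4 + H*a
y(u) = 4 + 5*u
y(-11)*(806 + B(-20)) = (4 + 5*(-11))*(806 - 4) = (4 - 55)*802 = -51*802 = -40902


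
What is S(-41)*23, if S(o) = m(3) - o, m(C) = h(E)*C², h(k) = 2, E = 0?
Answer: 1357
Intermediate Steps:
m(C) = 2*C²
S(o) = 18 - o (S(o) = 2*3² - o = 2*9 - o = 18 - o)
S(-41)*23 = (18 - 1*(-41))*23 = (18 + 41)*23 = 59*23 = 1357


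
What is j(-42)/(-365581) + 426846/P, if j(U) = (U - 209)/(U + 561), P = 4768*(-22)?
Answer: -40494128198549/9951301997472 ≈ -4.0692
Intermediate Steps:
P = -104896
j(U) = (-209 + U)/(561 + U)
j(-42)/(-365581) + 426846/P = ((-209 - 42)/(561 - 42))/(-365581) + 426846/(-104896) = (-251/519)*(-1/365581) + 426846*(-1/104896) = ((1/519)*(-251))*(-1/365581) - 213423/52448 = -251/519*(-1/365581) - 213423/52448 = 251/189736539 - 213423/52448 = -40494128198549/9951301997472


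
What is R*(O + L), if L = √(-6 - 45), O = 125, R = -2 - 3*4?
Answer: -1750 - 14*I*√51 ≈ -1750.0 - 99.98*I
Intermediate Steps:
R = -14 (R = -2 - 12 = -14)
L = I*√51 (L = √(-51) = I*√51 ≈ 7.1414*I)
R*(O + L) = -14*(125 + I*√51) = -1750 - 14*I*√51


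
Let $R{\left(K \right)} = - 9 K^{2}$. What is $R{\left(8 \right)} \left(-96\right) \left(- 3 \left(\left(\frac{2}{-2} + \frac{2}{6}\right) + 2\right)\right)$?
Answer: $-221184$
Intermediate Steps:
$R{\left(8 \right)} \left(-96\right) \left(- 3 \left(\left(\frac{2}{-2} + \frac{2}{6}\right) + 2\right)\right) = - 9 \cdot 8^{2} \left(-96\right) \left(- 3 \left(\left(\frac{2}{-2} + \frac{2}{6}\right) + 2\right)\right) = \left(-9\right) 64 \left(-96\right) \left(- 3 \left(\left(2 \left(- \frac{1}{2}\right) + 2 \cdot \frac{1}{6}\right) + 2\right)\right) = \left(-576\right) \left(-96\right) \left(- 3 \left(\left(-1 + \frac{1}{3}\right) + 2\right)\right) = 55296 \left(- 3 \left(- \frac{2}{3} + 2\right)\right) = 55296 \left(\left(-3\right) \frac{4}{3}\right) = 55296 \left(-4\right) = -221184$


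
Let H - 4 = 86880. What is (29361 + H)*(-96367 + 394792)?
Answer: 34690414125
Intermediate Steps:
H = 86884 (H = 4 + 86880 = 86884)
(29361 + H)*(-96367 + 394792) = (29361 + 86884)*(-96367 + 394792) = 116245*298425 = 34690414125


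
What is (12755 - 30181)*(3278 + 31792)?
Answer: -611129820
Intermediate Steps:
(12755 - 30181)*(3278 + 31792) = -17426*35070 = -611129820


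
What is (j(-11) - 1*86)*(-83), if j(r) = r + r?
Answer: 8964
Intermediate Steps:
j(r) = 2*r
(j(-11) - 1*86)*(-83) = (2*(-11) - 1*86)*(-83) = (-22 - 86)*(-83) = -108*(-83) = 8964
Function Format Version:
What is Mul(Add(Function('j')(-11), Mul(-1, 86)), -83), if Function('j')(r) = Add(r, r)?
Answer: 8964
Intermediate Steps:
Function('j')(r) = Mul(2, r)
Mul(Add(Function('j')(-11), Mul(-1, 86)), -83) = Mul(Add(Mul(2, -11), Mul(-1, 86)), -83) = Mul(Add(-22, -86), -83) = Mul(-108, -83) = 8964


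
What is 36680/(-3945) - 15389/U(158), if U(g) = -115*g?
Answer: -121153199/14336130 ≈ -8.4509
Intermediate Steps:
36680/(-3945) - 15389/U(158) = 36680/(-3945) - 15389/((-115*158)) = 36680*(-1/3945) - 15389/(-18170) = -7336/789 - 15389*(-1/18170) = -7336/789 + 15389/18170 = -121153199/14336130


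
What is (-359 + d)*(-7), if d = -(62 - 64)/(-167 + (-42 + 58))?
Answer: 379477/151 ≈ 2513.1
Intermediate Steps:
d = -2/151 (d = -(-2)/(-167 + 16) = -(-2)/(-151) = -(-2)*(-1)/151 = -1*2/151 = -2/151 ≈ -0.013245)
(-359 + d)*(-7) = (-359 - 2/151)*(-7) = -54211/151*(-7) = 379477/151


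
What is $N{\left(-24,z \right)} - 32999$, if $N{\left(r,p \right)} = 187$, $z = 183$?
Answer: $-32812$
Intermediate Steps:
$N{\left(-24,z \right)} - 32999 = 187 - 32999 = -32812$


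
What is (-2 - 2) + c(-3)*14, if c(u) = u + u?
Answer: -88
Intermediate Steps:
c(u) = 2*u
(-2 - 2) + c(-3)*14 = (-2 - 2) + (2*(-3))*14 = -4 - 6*14 = -4 - 84 = -88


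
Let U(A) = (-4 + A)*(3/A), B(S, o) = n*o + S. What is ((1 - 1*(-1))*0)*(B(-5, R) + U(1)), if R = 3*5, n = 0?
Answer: 0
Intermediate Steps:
R = 15
B(S, o) = S (B(S, o) = 0*o + S = 0 + S = S)
U(A) = 3*(-4 + A)/A
((1 - 1*(-1))*0)*(B(-5, R) + U(1)) = ((1 - 1*(-1))*0)*(-5 + (3 - 12/1)) = ((1 + 1)*0)*(-5 + (3 - 12*1)) = (2*0)*(-5 + (3 - 12)) = 0*(-5 - 9) = 0*(-14) = 0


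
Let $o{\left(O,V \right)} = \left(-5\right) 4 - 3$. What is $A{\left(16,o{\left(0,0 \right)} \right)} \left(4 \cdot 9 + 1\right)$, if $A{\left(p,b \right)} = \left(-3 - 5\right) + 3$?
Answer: $-185$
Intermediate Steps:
$o{\left(O,V \right)} = -23$ ($o{\left(O,V \right)} = -20 - 3 = -23$)
$A{\left(p,b \right)} = -5$ ($A{\left(p,b \right)} = -8 + 3 = -5$)
$A{\left(16,o{\left(0,0 \right)} \right)} \left(4 \cdot 9 + 1\right) = - 5 \left(4 \cdot 9 + 1\right) = - 5 \left(36 + 1\right) = \left(-5\right) 37 = -185$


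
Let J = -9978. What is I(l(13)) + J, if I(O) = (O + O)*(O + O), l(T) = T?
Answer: -9302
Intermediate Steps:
I(O) = 4*O**2 (I(O) = (2*O)*(2*O) = 4*O**2)
I(l(13)) + J = 4*13**2 - 9978 = 4*169 - 9978 = 676 - 9978 = -9302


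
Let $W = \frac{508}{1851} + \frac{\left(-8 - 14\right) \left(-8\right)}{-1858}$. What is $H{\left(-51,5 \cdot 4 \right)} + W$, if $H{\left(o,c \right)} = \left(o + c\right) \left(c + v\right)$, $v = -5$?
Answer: $- \frac{799295191}{1719579} \approx -464.82$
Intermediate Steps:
$H{\left(o,c \right)} = \left(-5 + c\right) \left(c + o\right)$ ($H{\left(o,c \right)} = \left(o + c\right) \left(c - 5\right) = \left(c + o\right) \left(-5 + c\right) = \left(-5 + c\right) \left(c + o\right)$)
$W = \frac{309044}{1719579}$ ($W = 508 \cdot \frac{1}{1851} + \left(-22\right) \left(-8\right) \left(- \frac{1}{1858}\right) = \frac{508}{1851} + 176 \left(- \frac{1}{1858}\right) = \frac{508}{1851} - \frac{88}{929} = \frac{309044}{1719579} \approx 0.17972$)
$H{\left(-51,5 \cdot 4 \right)} + W = \left(\left(5 \cdot 4\right)^{2} - 5 \cdot 5 \cdot 4 - -255 + 5 \cdot 4 \left(-51\right)\right) + \frac{309044}{1719579} = \left(20^{2} - 100 + 255 + 20 \left(-51\right)\right) + \frac{309044}{1719579} = \left(400 - 100 + 255 - 1020\right) + \frac{309044}{1719579} = -465 + \frac{309044}{1719579} = - \frac{799295191}{1719579}$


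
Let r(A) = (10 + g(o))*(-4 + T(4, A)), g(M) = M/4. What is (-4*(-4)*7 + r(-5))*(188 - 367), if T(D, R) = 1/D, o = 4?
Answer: -50657/4 ≈ -12664.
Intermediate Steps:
g(M) = M/4 (g(M) = M*(1/4) = M/4)
r(A) = -165/4 (r(A) = (10 + (1/4)*4)*(-4 + 1/4) = (10 + 1)*(-4 + 1/4) = 11*(-15/4) = -165/4)
(-4*(-4)*7 + r(-5))*(188 - 367) = (-4*(-4)*7 - 165/4)*(188 - 367) = (16*7 - 165/4)*(-179) = (112 - 165/4)*(-179) = (283/4)*(-179) = -50657/4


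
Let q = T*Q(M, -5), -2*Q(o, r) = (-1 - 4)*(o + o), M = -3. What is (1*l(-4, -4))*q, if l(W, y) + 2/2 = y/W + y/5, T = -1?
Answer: -12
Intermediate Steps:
Q(o, r) = 5*o (Q(o, r) = -(-1 - 4)*(o + o)/2 = -(-5)*2*o/2 = -(-5)*o = 5*o)
l(W, y) = -1 + y/5 + y/W (l(W, y) = -1 + (y/W + y/5) = -1 + (y/5 + y/W) = -1 + y/5 + y/W)
q = 15 (q = -5*(-3) = -1*(-15) = 15)
(1*l(-4, -4))*q = (1*(-1 + (⅕)*(-4) - 4/(-4)))*15 = (1*(-1 - ⅘ - 4*(-¼)))*15 = (1*(-1 - ⅘ + 1))*15 = (1*(-⅘))*15 = -⅘*15 = -12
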